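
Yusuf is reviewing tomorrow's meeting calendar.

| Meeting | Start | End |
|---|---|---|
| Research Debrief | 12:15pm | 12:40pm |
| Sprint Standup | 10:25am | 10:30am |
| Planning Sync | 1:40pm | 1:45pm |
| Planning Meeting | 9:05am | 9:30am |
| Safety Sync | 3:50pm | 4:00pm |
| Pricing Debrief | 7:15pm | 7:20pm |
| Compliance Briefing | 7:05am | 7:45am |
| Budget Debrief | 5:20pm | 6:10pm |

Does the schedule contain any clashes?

Sorted by start: Compliance Briefing, Planning Meeting, Sprint Standup, Research Debrief, Planning Sync, Safety Sync, Budget Debrief, Pricing Debrief.
Planning Meeting starts after Compliance Briefing ends — done with Compliance Briefing.
Sprint Standup starts after Planning Meeting ends — done with Planning Meeting.
Research Debrief starts after Sprint Standup ends — done with Sprint Standup.
Planning Sync starts after Research Debrief ends — done with Research Debrief.
Safety Sync starts after Planning Sync ends — done with Planning Sync.
Budget Debrief starts after Safety Sync ends — done with Safety Sync.
Pricing Debrief starts after Budget Debrief ends.
Every pair is clear; the schedule has no overlaps.

No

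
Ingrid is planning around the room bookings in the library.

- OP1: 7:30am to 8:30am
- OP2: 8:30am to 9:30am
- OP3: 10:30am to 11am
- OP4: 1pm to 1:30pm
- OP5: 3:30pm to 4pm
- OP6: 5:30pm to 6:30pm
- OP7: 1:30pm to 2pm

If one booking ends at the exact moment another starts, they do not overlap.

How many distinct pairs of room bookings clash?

Sorted by start: OP1, OP2, OP3, OP4, OP7, OP5, OP6.
OP2 starts exactly when OP1 ends (back-to-back, no overlap), so nothing later overlaps OP1 either.
OP3 starts after OP2 ends, so nothing later overlaps OP2 either.
OP4 starts after OP3 ends, so nothing later overlaps OP3 either.
OP7 starts exactly when OP4 ends (back-to-back, no overlap), so nothing later overlaps OP4 either.
OP5 starts after OP7 ends, so nothing later overlaps OP7 either.
OP6 starts after OP5 ends.
No pair overlaps.

0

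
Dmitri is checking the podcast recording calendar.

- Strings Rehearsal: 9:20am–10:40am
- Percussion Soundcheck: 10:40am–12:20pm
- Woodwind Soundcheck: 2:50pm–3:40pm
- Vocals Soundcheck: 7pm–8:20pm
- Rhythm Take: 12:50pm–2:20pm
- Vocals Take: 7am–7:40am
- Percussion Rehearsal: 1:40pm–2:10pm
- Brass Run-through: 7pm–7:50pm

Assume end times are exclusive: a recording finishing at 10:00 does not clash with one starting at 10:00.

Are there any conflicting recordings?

Check each pair: they overlap iff neither finishes before the other starts.
Sorted by start: Vocals Take, Strings Rehearsal, Percussion Soundcheck, Rhythm Take, Percussion Rehearsal, Woodwind Soundcheck, Vocals Soundcheck, Brass Run-through.
Strings Rehearsal starts after Vocals Take ends; Vocals Take is clear from here.
Percussion Soundcheck starts exactly when Strings Rehearsal ends (back-to-back, no overlap); Strings Rehearsal is clear from here.
Rhythm Take starts after Percussion Soundcheck ends; Percussion Soundcheck is clear from here.
Percussion Rehearsal starts before Rhythm Take ends → Rhythm Take and Percussion Rehearsal overlap.
That's a conflict, so the schedule is not conflict-free.

Yes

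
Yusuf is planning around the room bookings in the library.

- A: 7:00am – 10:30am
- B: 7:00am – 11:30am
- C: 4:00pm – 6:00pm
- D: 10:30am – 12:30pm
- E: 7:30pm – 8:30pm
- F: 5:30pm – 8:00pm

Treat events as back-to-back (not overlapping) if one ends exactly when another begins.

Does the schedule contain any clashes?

Yes

Sorted by start: A, B, D, C, F, E.
B starts before A ends → A and B overlap.
That's a conflict, so the schedule is not conflict-free.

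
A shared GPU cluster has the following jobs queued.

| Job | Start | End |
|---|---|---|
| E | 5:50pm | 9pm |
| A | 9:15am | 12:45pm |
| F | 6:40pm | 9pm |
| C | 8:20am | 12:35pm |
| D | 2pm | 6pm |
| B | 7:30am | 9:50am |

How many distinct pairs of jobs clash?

5

Sorted by start: B, C, A, D, E, F.
C starts before B ends → B and C overlap.
A starts before B ends → B and A overlap.
D starts after B ends, so nothing later overlaps B either.
A starts before C ends → C and A overlap.
D starts after C ends, so nothing later overlaps C either.
D starts after A ends, so nothing later overlaps A either.
E starts before D ends → D and E overlap.
F starts after D ends.
F starts before E ends → E and F overlap.
Overlapping pairs: A & B, A & C, B & C, D & E, E & F — 5 in total.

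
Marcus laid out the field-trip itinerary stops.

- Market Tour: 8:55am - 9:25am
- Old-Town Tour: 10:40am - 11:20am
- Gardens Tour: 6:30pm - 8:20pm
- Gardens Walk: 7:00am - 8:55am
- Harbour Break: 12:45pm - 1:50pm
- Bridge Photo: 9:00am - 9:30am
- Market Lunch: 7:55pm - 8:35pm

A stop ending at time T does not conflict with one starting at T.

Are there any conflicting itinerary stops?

Yes

Sorted by start: Gardens Walk, Market Tour, Bridge Photo, Old-Town Tour, Harbour Break, Gardens Tour, Market Lunch.
Market Tour starts exactly when Gardens Walk ends (back-to-back, no overlap), so Gardens Walk has no further overlaps.
Bridge Photo starts before Market Tour ends → Market Tour and Bridge Photo overlap.
That's a conflict, so the schedule is not conflict-free.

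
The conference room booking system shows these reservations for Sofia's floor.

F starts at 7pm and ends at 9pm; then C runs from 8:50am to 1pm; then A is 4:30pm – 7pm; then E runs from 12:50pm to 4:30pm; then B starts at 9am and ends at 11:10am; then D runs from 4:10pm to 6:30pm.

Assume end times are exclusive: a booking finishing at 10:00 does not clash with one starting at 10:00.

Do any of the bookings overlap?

Yes

Check each pair: they overlap iff neither finishes before the other starts.
Sorted by start: C, B, E, D, A, F.
B starts before C ends → C and B overlap.
That's a conflict, so the schedule is not conflict-free.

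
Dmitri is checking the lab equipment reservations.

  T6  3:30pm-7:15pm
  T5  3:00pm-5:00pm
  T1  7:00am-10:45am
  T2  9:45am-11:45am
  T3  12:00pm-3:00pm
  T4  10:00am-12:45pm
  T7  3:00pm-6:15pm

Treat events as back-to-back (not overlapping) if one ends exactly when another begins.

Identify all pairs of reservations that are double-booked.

Sorted by start: T1, T2, T4, T3, T5, T7, T6.
T2 starts before T1 ends → T1 and T2 overlap.
T4 starts before T1 ends → T1 and T4 overlap.
T3 starts after T1 ends; T1 is clear from here.
T4 starts before T2 ends → T2 and T4 overlap.
T3 starts after T2 ends; T2 is clear from here.
T3 starts before T4 ends → T4 and T3 overlap.
T5 starts after T4 ends; T4 is clear from here.
T5 starts exactly when T3 ends (back-to-back, no overlap); T3 is clear from here.
T7 starts before T5 ends → T5 and T7 overlap.
T6 starts before T5 ends → T5 and T6 overlap.
T6 starts before T7 ends → T7 and T6 overlap.

T1 & T2, T1 & T4, T2 & T4, T3 & T4, T5 & T6, T5 & T7, T6 & T7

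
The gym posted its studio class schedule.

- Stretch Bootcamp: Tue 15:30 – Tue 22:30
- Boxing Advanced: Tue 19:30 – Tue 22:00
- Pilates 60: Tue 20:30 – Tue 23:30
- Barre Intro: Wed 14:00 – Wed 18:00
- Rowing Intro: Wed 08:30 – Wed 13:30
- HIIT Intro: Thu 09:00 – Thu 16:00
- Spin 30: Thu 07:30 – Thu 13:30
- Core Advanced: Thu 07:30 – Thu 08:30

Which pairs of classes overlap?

Boxing Advanced & Pilates 60, Boxing Advanced & Stretch Bootcamp, Core Advanced & Spin 30, HIIT Intro & Spin 30, Pilates 60 & Stretch Bootcamp

Two intervals overlap when each starts before the other ends.
Sorted by start: Stretch Bootcamp, Boxing Advanced, Pilates 60, Rowing Intro, Barre Intro, Spin 30, Core Advanced, HIIT Intro.
Boxing Advanced starts before Stretch Bootcamp ends → Stretch Bootcamp and Boxing Advanced overlap.
Pilates 60 starts before Stretch Bootcamp ends → Stretch Bootcamp and Pilates 60 overlap.
Rowing Intro starts after Stretch Bootcamp ends, so nothing later overlaps Stretch Bootcamp either.
Pilates 60 starts before Boxing Advanced ends → Boxing Advanced and Pilates 60 overlap.
Rowing Intro starts after Boxing Advanced ends, so nothing later overlaps Boxing Advanced either.
Rowing Intro starts after Pilates 60 ends, so nothing later overlaps Pilates 60 either.
Barre Intro starts after Rowing Intro ends, so nothing later overlaps Rowing Intro either.
Spin 30 starts after Barre Intro ends, so nothing later overlaps Barre Intro either.
Core Advanced starts before Spin 30 ends → Spin 30 and Core Advanced overlap.
HIIT Intro starts before Spin 30 ends → Spin 30 and HIIT Intro overlap.
HIIT Intro starts after Core Advanced ends.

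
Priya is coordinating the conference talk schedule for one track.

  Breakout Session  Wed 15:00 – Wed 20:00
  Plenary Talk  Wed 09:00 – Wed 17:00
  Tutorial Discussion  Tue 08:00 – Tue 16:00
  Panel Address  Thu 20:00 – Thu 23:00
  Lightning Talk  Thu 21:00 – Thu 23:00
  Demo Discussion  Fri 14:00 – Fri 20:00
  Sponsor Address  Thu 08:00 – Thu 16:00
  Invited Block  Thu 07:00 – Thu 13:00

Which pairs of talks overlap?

Sorted by start: Tutorial Discussion, Plenary Talk, Breakout Session, Invited Block, Sponsor Address, Panel Address, Lightning Talk, Demo Discussion.
Plenary Talk starts after Tutorial Discussion ends, so Tutorial Discussion has no further overlaps.
Breakout Session starts before Plenary Talk ends → Plenary Talk and Breakout Session overlap.
Invited Block starts after Plenary Talk ends, so Plenary Talk has no further overlaps.
Invited Block starts after Breakout Session ends, so Breakout Session has no further overlaps.
Sponsor Address starts before Invited Block ends → Invited Block and Sponsor Address overlap.
Panel Address starts after Invited Block ends, so Invited Block has no further overlaps.
Panel Address starts after Sponsor Address ends, so Sponsor Address has no further overlaps.
Lightning Talk starts before Panel Address ends → Panel Address and Lightning Talk overlap.
Demo Discussion starts after Panel Address ends.
Demo Discussion starts after Lightning Talk ends.

Breakout Session & Plenary Talk, Invited Block & Sponsor Address, Lightning Talk & Panel Address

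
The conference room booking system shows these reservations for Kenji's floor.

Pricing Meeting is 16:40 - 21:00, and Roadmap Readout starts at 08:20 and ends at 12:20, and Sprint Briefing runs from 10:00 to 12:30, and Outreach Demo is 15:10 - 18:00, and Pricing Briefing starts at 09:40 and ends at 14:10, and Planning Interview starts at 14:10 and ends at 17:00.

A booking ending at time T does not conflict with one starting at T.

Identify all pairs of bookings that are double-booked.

Outreach Demo & Planning Interview, Outreach Demo & Pricing Meeting, Planning Interview & Pricing Meeting, Pricing Briefing & Roadmap Readout, Pricing Briefing & Sprint Briefing, Roadmap Readout & Sprint Briefing

Sorted by start: Roadmap Readout, Pricing Briefing, Sprint Briefing, Planning Interview, Outreach Demo, Pricing Meeting.
Pricing Briefing starts before Roadmap Readout ends → Roadmap Readout and Pricing Briefing overlap.
Sprint Briefing starts before Roadmap Readout ends → Roadmap Readout and Sprint Briefing overlap.
Planning Interview starts after Roadmap Readout ends; Roadmap Readout is clear from here.
Sprint Briefing starts before Pricing Briefing ends → Pricing Briefing and Sprint Briefing overlap.
Planning Interview starts exactly when Pricing Briefing ends (back-to-back, no overlap); Pricing Briefing is clear from here.
Planning Interview starts after Sprint Briefing ends; Sprint Briefing is clear from here.
Outreach Demo starts before Planning Interview ends → Planning Interview and Outreach Demo overlap.
Pricing Meeting starts before Planning Interview ends → Planning Interview and Pricing Meeting overlap.
Pricing Meeting starts before Outreach Demo ends → Outreach Demo and Pricing Meeting overlap.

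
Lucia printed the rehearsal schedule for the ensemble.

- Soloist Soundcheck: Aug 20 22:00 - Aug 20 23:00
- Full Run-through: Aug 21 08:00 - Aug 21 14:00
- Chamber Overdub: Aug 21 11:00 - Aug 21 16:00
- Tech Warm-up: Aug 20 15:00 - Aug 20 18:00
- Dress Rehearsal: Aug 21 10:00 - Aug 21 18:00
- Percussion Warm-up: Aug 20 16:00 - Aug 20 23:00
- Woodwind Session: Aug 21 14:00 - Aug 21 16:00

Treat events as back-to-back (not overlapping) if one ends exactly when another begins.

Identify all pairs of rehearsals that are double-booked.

Check each pair: they overlap iff neither finishes before the other starts.
Sorted by start: Tech Warm-up, Percussion Warm-up, Soloist Soundcheck, Full Run-through, Dress Rehearsal, Chamber Overdub, Woodwind Session.
Percussion Warm-up starts before Tech Warm-up ends → Tech Warm-up and Percussion Warm-up overlap.
Soloist Soundcheck starts after Tech Warm-up ends; Tech Warm-up is clear from here.
Soloist Soundcheck starts before Percussion Warm-up ends → Percussion Warm-up and Soloist Soundcheck overlap.
Full Run-through starts after Percussion Warm-up ends; Percussion Warm-up is clear from here.
Full Run-through starts after Soloist Soundcheck ends; Soloist Soundcheck is clear from here.
Dress Rehearsal starts before Full Run-through ends → Full Run-through and Dress Rehearsal overlap.
Chamber Overdub starts before Full Run-through ends → Full Run-through and Chamber Overdub overlap.
Woodwind Session starts exactly when Full Run-through ends (back-to-back, no overlap).
Chamber Overdub starts before Dress Rehearsal ends → Dress Rehearsal and Chamber Overdub overlap.
Woodwind Session starts before Dress Rehearsal ends → Dress Rehearsal and Woodwind Session overlap.
Woodwind Session starts before Chamber Overdub ends → Chamber Overdub and Woodwind Session overlap.

Chamber Overdub & Dress Rehearsal, Chamber Overdub & Full Run-through, Chamber Overdub & Woodwind Session, Dress Rehearsal & Full Run-through, Dress Rehearsal & Woodwind Session, Percussion Warm-up & Soloist Soundcheck, Percussion Warm-up & Tech Warm-up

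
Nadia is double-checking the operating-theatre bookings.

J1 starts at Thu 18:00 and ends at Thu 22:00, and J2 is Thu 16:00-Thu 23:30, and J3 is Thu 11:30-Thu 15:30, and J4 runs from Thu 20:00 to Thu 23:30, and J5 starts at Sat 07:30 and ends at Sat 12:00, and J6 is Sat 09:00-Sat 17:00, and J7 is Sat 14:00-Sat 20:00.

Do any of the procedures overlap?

Yes

Two intervals overlap when each starts before the other ends.
Sorted by start: J3, J2, J1, J4, J5, J6, J7.
J2 starts after J3 ends, so nothing later overlaps J3 either.
J1 starts before J2 ends → J2 and J1 overlap.
That's a conflict, so the schedule is not conflict-free.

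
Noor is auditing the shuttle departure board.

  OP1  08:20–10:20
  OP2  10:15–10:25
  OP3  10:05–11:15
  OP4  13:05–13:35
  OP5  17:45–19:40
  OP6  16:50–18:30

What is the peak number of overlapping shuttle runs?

3

Sweep the timeline, counting +1 at each start and −1 at each end (ends before starts at a tie):
08:20 start OP1 → 1
10:05 start OP3 → 2
10:15 start OP2 → 3
10:20 end OP1 → 2
10:25 end OP2 → 1
11:15 end OP3 → 0
13:05 start OP4 → 1
13:35 end OP4 → 0
16:50 start OP6 → 1
17:45 start OP5 → 2
18:30 end OP6 → 1
19:40 end OP5 → 0
Peak is 3, at 10:15 (OP1, OP2, OP3).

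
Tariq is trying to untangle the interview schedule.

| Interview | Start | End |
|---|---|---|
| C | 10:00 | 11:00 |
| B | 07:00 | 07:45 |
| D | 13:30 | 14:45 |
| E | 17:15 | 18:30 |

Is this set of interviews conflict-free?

Check each pair: they overlap iff neither finishes before the other starts.
Sorted by start: B, C, D, E.
C starts after B ends; B is clear from here.
D starts after C ends; C is clear from here.
E starts after D ends.
Every pair is clear; the schedule has no overlaps.

Yes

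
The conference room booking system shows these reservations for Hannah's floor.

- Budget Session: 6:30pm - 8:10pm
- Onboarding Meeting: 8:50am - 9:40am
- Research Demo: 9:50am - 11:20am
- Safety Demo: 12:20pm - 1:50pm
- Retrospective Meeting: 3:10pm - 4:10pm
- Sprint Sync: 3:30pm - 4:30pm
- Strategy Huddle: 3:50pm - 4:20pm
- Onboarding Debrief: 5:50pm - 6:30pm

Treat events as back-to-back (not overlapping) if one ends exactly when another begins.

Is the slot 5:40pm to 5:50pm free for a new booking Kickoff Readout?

Onboarding Meeting: ends 9:40am at or before Kickoff Readout starts 5:40pm → clear.
Research Demo: ends 11:20am at or before Kickoff Readout starts 5:40pm → clear.
Safety Demo: ends 1:50pm at or before Kickoff Readout starts 5:40pm → clear.
Retrospective Meeting: ends 4:10pm at or before Kickoff Readout starts 5:40pm → clear.
Sprint Sync: ends 4:30pm at or before Kickoff Readout starts 5:40pm → clear.
Strategy Huddle: ends 4:20pm at or before Kickoff Readout starts 5:40pm → clear.
Onboarding Debrief: starts 5:50pm at or after Kickoff Readout ends 5:50pm → clear.
Budget Session: starts 6:30pm at or after Kickoff Readout ends 5:50pm → clear.

Yes — the slot is free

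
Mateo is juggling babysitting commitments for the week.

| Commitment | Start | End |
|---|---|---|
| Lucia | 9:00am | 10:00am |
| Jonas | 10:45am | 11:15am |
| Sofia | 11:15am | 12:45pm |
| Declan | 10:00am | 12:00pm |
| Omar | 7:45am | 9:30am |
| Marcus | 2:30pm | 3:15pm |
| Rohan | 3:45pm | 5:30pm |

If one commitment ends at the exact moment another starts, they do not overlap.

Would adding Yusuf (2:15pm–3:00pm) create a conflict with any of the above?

Yes — it overlaps Marcus

Omar: ends 9:30am at or before Yusuf starts 2:15pm → clear.
Lucia: ends 10:00am at or before Yusuf starts 2:15pm → clear.
Declan: ends 12:00pm at or before Yusuf starts 2:15pm → clear.
Jonas: ends 11:15am at or before Yusuf starts 2:15pm → clear.
Sofia: ends 12:45pm at or before Yusuf starts 2:15pm → clear.
Marcus: starts 2:30pm before Yusuf ends 3:00pm, and ends 3:15pm after Yusuf starts 2:15pm → overlap.
Rohan: starts 3:45pm at or after Yusuf ends 3:00pm → clear.
Yusuf overlaps Marcus.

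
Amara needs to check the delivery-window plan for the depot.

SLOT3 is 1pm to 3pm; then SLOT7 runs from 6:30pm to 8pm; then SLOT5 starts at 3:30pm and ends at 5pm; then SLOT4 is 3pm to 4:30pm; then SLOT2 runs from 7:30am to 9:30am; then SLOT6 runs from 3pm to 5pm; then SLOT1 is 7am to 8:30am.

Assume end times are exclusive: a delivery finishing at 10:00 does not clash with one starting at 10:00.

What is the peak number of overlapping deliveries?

Walk through starts and ends in time order (an end at T is processed before a start at T):
7am start SLOT1 → 1
7:30am start SLOT2 → 2
8:30am end SLOT1 → 1
9:30am end SLOT2 → 0
1pm start SLOT3 → 1
3pm end SLOT3 → 0
3pm start SLOT4 → 1
3pm start SLOT6 → 2
3:30pm start SLOT5 → 3
4:30pm end SLOT4 → 2
5pm end SLOT5 → 1
5pm end SLOT6 → 0
6:30pm start SLOT7 → 1
8pm end SLOT7 → 0
Peak is 3, at 3:30pm (SLOT4, SLOT5, SLOT6).

3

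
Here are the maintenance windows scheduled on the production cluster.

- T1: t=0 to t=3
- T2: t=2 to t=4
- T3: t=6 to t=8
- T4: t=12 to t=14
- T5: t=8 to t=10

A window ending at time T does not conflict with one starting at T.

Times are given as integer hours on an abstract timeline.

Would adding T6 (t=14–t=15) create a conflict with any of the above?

No — it doesn't clash with anything

T1: ends t=3 at or before T6 starts t=14 → clear.
T2: ends t=4 at or before T6 starts t=14 → clear.
T3: ends t=8 at or before T6 starts t=14 → clear.
T5: ends t=10 at or before T6 starts t=14 → clear.
T4: ends t=14 at or before T6 starts t=14 → clear.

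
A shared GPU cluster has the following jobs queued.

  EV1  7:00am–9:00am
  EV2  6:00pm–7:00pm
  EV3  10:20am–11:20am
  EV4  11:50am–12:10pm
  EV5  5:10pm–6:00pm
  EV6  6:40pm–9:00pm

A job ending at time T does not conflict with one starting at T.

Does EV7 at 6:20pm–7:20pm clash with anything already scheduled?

EV1: ends 9:00am at or before EV7 starts 6:20pm → clear.
EV3: ends 11:20am at or before EV7 starts 6:20pm → clear.
EV4: ends 12:10pm at or before EV7 starts 6:20pm → clear.
EV5: ends 6:00pm at or before EV7 starts 6:20pm → clear.
EV2: starts 6:00pm before EV7 ends 7:20pm, and ends 7:00pm after EV7 starts 6:20pm → overlap.
EV6: starts 6:40pm before EV7 ends 7:20pm, and ends 9:00pm after EV7 starts 6:20pm → overlap.
EV7 overlaps EV2, EV6.

Yes — it overlaps EV2, EV6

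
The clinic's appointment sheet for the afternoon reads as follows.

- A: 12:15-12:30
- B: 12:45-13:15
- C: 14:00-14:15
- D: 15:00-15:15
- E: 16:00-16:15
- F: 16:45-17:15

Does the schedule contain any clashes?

Sorted by start: A, B, C, D, E, F.
B starts after A ends, so nothing later overlaps A either.
C starts after B ends, so nothing later overlaps B either.
D starts after C ends, so nothing later overlaps C either.
E starts after D ends, so nothing later overlaps D either.
F starts after E ends.
Every pair is clear; the schedule has no overlaps.

No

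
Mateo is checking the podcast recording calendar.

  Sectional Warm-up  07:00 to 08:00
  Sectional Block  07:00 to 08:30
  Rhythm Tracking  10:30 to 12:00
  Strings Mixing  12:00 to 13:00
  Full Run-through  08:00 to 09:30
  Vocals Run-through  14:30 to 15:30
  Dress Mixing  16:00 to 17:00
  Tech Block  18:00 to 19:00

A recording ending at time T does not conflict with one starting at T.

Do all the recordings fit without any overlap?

No

Sorted by start: Sectional Warm-up, Sectional Block, Full Run-through, Rhythm Tracking, Strings Mixing, Vocals Run-through, Dress Mixing, Tech Block.
Sectional Block starts before Sectional Warm-up ends → Sectional Warm-up and Sectional Block overlap.
That's a conflict, so the schedule is not conflict-free.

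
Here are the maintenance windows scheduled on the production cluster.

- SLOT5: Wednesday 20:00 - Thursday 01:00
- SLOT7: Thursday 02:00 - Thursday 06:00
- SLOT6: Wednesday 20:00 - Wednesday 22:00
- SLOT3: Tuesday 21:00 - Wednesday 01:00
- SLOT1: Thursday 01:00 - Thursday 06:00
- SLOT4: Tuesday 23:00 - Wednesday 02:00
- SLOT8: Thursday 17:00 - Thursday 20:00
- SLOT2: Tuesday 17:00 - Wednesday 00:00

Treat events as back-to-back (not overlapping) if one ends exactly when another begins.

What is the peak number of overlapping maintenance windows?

3

Walk through starts and ends in time order (an end at T is processed before a start at T):
Tuesday 17:00 start SLOT2 → 1
Tuesday 21:00 start SLOT3 → 2
Tuesday 23:00 start SLOT4 → 3
Wednesday 00:00 end SLOT2 → 2
Wednesday 01:00 end SLOT3 → 1
Wednesday 02:00 end SLOT4 → 0
Wednesday 20:00 start SLOT5 → 1
Wednesday 20:00 start SLOT6 → 2
Wednesday 22:00 end SLOT6 → 1
Thursday 01:00 end SLOT5 → 0
Thursday 01:00 start SLOT1 → 1
Thursday 02:00 start SLOT7 → 2
Thursday 06:00 end SLOT1 → 1
Thursday 06:00 end SLOT7 → 0
Thursday 17:00 start SLOT8 → 1
Thursday 20:00 end SLOT8 → 0
Peak is 3, at Tuesday 23:00 (SLOT2, SLOT3, SLOT4).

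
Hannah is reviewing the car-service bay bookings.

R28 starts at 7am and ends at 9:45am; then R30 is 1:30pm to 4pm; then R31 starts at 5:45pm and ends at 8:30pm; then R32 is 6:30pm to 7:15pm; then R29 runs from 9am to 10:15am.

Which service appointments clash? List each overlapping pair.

R28 & R29, R31 & R32

Sorted by start: R28, R29, R30, R31, R32.
R29 starts before R28 ends → R28 and R29 overlap.
R30 starts after R28 ends — done with R28.
R30 starts after R29 ends — done with R29.
R31 starts after R30 ends — done with R30.
R32 starts before R31 ends → R31 and R32 overlap.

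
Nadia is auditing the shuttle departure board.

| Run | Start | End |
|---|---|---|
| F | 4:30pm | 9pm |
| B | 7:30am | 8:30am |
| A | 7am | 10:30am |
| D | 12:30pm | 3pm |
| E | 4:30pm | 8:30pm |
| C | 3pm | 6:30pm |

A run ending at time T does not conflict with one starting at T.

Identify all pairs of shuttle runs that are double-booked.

Sorted by start: A, B, D, C, E, F.
B starts before A ends → A and B overlap.
D starts after A ends, so nothing later overlaps A either.
D starts after B ends, so nothing later overlaps B either.
C starts exactly when D ends (back-to-back, no overlap), so nothing later overlaps D either.
E starts before C ends → C and E overlap.
F starts before C ends → C and F overlap.
F starts before E ends → E and F overlap.

A & B, C & E, C & F, E & F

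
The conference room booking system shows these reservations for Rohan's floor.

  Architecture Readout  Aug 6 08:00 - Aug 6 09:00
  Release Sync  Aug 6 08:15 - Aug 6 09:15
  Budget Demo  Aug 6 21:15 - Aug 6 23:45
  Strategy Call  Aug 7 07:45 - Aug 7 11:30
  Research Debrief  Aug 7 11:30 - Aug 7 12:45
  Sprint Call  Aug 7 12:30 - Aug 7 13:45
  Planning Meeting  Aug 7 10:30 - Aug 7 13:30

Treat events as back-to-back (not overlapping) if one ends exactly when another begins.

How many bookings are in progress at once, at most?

Sort all start/end points and keep a running count:
Aug 6 08:00 start Architecture Readout → 1
Aug 6 08:15 start Release Sync → 2
Aug 6 09:00 end Architecture Readout → 1
Aug 6 09:15 end Release Sync → 0
Aug 6 21:15 start Budget Demo → 1
Aug 6 23:45 end Budget Demo → 0
Aug 7 07:45 start Strategy Call → 1
Aug 7 10:30 start Planning Meeting → 2
Aug 7 11:30 end Strategy Call → 1
Aug 7 11:30 start Research Debrief → 2
Aug 7 12:30 start Sprint Call → 3
Aug 7 12:45 end Research Debrief → 2
Aug 7 13:30 end Planning Meeting → 1
Aug 7 13:45 end Sprint Call → 0
Peak is 3, at Aug 7 12:30 (Planning Meeting, Research Debrief, Sprint Call).

3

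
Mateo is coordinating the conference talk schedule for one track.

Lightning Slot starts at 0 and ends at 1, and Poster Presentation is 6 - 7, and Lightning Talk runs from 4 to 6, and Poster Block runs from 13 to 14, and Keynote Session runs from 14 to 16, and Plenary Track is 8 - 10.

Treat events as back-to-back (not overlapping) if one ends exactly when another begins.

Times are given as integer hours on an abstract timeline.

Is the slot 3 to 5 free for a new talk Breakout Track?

No — it overlaps Lightning Talk

Lightning Slot: ends 1 at or before Breakout Track starts 3 → clear.
Lightning Talk: starts 4 before Breakout Track ends 5, and ends 6 after Breakout Track starts 3 → overlap.
Poster Presentation: starts 6 at or after Breakout Track ends 5 → clear.
Plenary Track: starts 8 at or after Breakout Track ends 5 → clear.
Poster Block: starts 13 at or after Breakout Track ends 5 → clear.
Keynote Session: starts 14 at or after Breakout Track ends 5 → clear.
Breakout Track overlaps Lightning Talk.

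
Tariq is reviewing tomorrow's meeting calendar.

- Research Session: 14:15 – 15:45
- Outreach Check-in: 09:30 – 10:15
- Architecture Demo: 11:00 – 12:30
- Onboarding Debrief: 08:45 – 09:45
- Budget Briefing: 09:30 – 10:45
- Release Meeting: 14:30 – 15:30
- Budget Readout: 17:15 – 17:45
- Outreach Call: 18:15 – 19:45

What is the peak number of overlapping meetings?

Sort all start/end points and keep a running count:
08:45 start Onboarding Debrief → 1
09:30 start Budget Briefing → 2
09:30 start Outreach Check-in → 3
09:45 end Onboarding Debrief → 2
10:15 end Outreach Check-in → 1
10:45 end Budget Briefing → 0
11:00 start Architecture Demo → 1
12:30 end Architecture Demo → 0
14:15 start Research Session → 1
14:30 start Release Meeting → 2
15:30 end Release Meeting → 1
15:45 end Research Session → 0
17:15 start Budget Readout → 1
17:45 end Budget Readout → 0
18:15 start Outreach Call → 1
19:45 end Outreach Call → 0
Peak is 3, at 09:30 (Budget Briefing, Onboarding Debrief, Outreach Check-in).

3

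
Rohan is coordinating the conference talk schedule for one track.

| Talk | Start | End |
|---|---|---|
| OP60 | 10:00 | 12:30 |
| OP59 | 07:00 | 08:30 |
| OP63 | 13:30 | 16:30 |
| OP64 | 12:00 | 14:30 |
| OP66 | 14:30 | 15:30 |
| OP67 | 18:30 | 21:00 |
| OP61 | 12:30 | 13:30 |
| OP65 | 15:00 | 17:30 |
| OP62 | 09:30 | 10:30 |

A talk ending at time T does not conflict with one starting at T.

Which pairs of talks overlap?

OP60 & OP62, OP60 & OP64, OP61 & OP64, OP63 & OP64, OP63 & OP65, OP63 & OP66, OP65 & OP66

Two intervals overlap when each starts before the other ends.
Sorted by start: OP59, OP62, OP60, OP64, OP61, OP63, OP66, OP65, OP67.
OP62 starts after OP59 ends — done with OP59.
OP60 starts before OP62 ends → OP62 and OP60 overlap.
OP64 starts after OP62 ends — done with OP62.
OP64 starts before OP60 ends → OP60 and OP64 overlap.
OP61 starts exactly when OP60 ends (back-to-back, no overlap) — done with OP60.
OP61 starts before OP64 ends → OP64 and OP61 overlap.
OP63 starts before OP64 ends → OP64 and OP63 overlap.
OP66 starts exactly when OP64 ends (back-to-back, no overlap) — done with OP64.
OP63 starts exactly when OP61 ends (back-to-back, no overlap) — done with OP61.
OP66 starts before OP63 ends → OP63 and OP66 overlap.
OP65 starts before OP63 ends → OP63 and OP65 overlap.
OP67 starts after OP63 ends.
OP65 starts before OP66 ends → OP66 and OP65 overlap.
OP67 starts after OP66 ends.
OP67 starts after OP65 ends.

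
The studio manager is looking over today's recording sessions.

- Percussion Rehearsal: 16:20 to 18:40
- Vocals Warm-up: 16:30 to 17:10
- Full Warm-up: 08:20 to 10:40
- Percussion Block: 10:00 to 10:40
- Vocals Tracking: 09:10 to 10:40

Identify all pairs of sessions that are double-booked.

Full Warm-up & Percussion Block, Full Warm-up & Vocals Tracking, Percussion Block & Vocals Tracking, Percussion Rehearsal & Vocals Warm-up

Sorted by start: Full Warm-up, Vocals Tracking, Percussion Block, Percussion Rehearsal, Vocals Warm-up.
Vocals Tracking starts before Full Warm-up ends → Full Warm-up and Vocals Tracking overlap.
Percussion Block starts before Full Warm-up ends → Full Warm-up and Percussion Block overlap.
Percussion Rehearsal starts after Full Warm-up ends; Full Warm-up is clear from here.
Percussion Block starts before Vocals Tracking ends → Vocals Tracking and Percussion Block overlap.
Percussion Rehearsal starts after Vocals Tracking ends; Vocals Tracking is clear from here.
Percussion Rehearsal starts after Percussion Block ends; Percussion Block is clear from here.
Vocals Warm-up starts before Percussion Rehearsal ends → Percussion Rehearsal and Vocals Warm-up overlap.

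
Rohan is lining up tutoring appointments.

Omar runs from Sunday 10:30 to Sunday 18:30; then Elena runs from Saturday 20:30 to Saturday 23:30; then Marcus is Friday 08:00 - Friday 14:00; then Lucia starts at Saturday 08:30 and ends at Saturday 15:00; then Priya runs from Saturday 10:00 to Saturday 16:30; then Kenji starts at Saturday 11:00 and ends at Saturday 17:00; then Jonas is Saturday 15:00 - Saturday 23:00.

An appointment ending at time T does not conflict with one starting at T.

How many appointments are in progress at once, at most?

Sort all start/end points and keep a running count:
Friday 08:00 start Marcus → 1
Friday 14:00 end Marcus → 0
Saturday 08:30 start Lucia → 1
Saturday 10:00 start Priya → 2
Saturday 11:00 start Kenji → 3
Saturday 15:00 end Lucia → 2
Saturday 15:00 start Jonas → 3
Saturday 16:30 end Priya → 2
Saturday 17:00 end Kenji → 1
Saturday 20:30 start Elena → 2
Saturday 23:00 end Jonas → 1
Saturday 23:30 end Elena → 0
Sunday 10:30 start Omar → 1
Sunday 18:30 end Omar → 0
Peak is 3, at Saturday 11:00 (Kenji, Lucia, Priya).

3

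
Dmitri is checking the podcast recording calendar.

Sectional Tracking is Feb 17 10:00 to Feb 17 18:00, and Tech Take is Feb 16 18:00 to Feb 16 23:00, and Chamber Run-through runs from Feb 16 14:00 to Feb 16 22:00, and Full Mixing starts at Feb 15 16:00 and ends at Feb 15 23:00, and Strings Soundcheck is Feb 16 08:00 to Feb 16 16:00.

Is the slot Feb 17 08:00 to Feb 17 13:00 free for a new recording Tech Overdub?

Full Mixing: ends Feb 15 23:00 at or before Tech Overdub starts Feb 17 08:00 → clear.
Strings Soundcheck: ends Feb 16 16:00 at or before Tech Overdub starts Feb 17 08:00 → clear.
Chamber Run-through: ends Feb 16 22:00 at or before Tech Overdub starts Feb 17 08:00 → clear.
Tech Take: ends Feb 16 23:00 at or before Tech Overdub starts Feb 17 08:00 → clear.
Sectional Tracking: starts Feb 17 10:00 before Tech Overdub ends Feb 17 13:00, and ends Feb 17 18:00 after Tech Overdub starts Feb 17 08:00 → overlap.
Tech Overdub overlaps Sectional Tracking.

No — it overlaps Sectional Tracking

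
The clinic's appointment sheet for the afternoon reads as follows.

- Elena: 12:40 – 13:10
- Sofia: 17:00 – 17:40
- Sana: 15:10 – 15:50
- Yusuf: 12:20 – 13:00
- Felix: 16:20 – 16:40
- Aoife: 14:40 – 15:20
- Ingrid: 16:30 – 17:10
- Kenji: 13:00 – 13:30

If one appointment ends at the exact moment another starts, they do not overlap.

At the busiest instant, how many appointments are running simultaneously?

2

Sweep the timeline, counting +1 at each start and −1 at each end (ends before starts at a tie):
12:20 start Yusuf → 1
12:40 start Elena → 2
13:00 end Yusuf → 1
13:00 start Kenji → 2
13:10 end Elena → 1
13:30 end Kenji → 0
14:40 start Aoife → 1
15:10 start Sana → 2
15:20 end Aoife → 1
15:50 end Sana → 0
16:20 start Felix → 1
16:30 start Ingrid → 2
16:40 end Felix → 1
17:00 start Sofia → 2
17:10 end Ingrid → 1
17:40 end Sofia → 0
Peak is 2, at 12:40 (Elena, Yusuf).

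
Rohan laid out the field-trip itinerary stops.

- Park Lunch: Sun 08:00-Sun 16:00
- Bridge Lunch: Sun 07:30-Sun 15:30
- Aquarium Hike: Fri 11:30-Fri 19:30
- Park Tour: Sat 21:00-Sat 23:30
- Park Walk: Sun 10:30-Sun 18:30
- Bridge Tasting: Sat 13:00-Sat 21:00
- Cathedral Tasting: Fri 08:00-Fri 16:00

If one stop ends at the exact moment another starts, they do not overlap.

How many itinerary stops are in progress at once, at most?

3

Walk through starts and ends in time order (an end at T is processed before a start at T):
Fri 08:00 start Cathedral Tasting → 1
Fri 11:30 start Aquarium Hike → 2
Fri 16:00 end Cathedral Tasting → 1
Fri 19:30 end Aquarium Hike → 0
Sat 13:00 start Bridge Tasting → 1
Sat 21:00 end Bridge Tasting → 0
Sat 21:00 start Park Tour → 1
Sat 23:30 end Park Tour → 0
Sun 07:30 start Bridge Lunch → 1
Sun 08:00 start Park Lunch → 2
Sun 10:30 start Park Walk → 3
Sun 15:30 end Bridge Lunch → 2
Sun 16:00 end Park Lunch → 1
Sun 18:30 end Park Walk → 0
Peak is 3, at Sun 10:30 (Bridge Lunch, Park Lunch, Park Walk).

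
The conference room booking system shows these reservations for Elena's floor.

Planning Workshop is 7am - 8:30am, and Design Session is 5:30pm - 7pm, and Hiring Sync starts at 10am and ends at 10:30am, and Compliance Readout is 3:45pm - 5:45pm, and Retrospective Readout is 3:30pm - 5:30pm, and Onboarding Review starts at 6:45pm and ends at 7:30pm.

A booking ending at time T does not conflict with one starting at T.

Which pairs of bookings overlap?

Sorted by start: Planning Workshop, Hiring Sync, Retrospective Readout, Compliance Readout, Design Session, Onboarding Review.
Hiring Sync starts after Planning Workshop ends, so Planning Workshop has no further overlaps.
Retrospective Readout starts after Hiring Sync ends, so Hiring Sync has no further overlaps.
Compliance Readout starts before Retrospective Readout ends → Retrospective Readout and Compliance Readout overlap.
Design Session starts exactly when Retrospective Readout ends (back-to-back, no overlap), so Retrospective Readout has no further overlaps.
Design Session starts before Compliance Readout ends → Compliance Readout and Design Session overlap.
Onboarding Review starts after Compliance Readout ends.
Onboarding Review starts before Design Session ends → Design Session and Onboarding Review overlap.

Compliance Readout & Design Session, Compliance Readout & Retrospective Readout, Design Session & Onboarding Review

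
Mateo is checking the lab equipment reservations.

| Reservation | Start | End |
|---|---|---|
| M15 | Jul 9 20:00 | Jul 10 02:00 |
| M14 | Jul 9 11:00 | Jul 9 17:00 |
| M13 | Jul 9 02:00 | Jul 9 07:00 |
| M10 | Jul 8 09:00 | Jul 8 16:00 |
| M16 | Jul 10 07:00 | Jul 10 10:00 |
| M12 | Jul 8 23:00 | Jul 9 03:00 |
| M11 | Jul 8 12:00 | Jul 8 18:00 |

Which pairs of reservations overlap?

M10 & M11, M12 & M13

Sorted by start: M10, M11, M12, M13, M14, M15, M16.
M11 starts before M10 ends → M10 and M11 overlap.
M12 starts after M10 ends, so M10 has no further overlaps.
M12 starts after M11 ends, so M11 has no further overlaps.
M13 starts before M12 ends → M12 and M13 overlap.
M14 starts after M12 ends, so M12 has no further overlaps.
M14 starts after M13 ends, so M13 has no further overlaps.
M15 starts after M14 ends, so M14 has no further overlaps.
M16 starts after M15 ends.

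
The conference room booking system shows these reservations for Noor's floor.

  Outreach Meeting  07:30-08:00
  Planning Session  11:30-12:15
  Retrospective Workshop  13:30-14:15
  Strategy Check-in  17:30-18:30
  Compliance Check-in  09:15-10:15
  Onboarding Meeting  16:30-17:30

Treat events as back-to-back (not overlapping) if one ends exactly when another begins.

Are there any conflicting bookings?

Sorted by start: Outreach Meeting, Compliance Check-in, Planning Session, Retrospective Workshop, Onboarding Meeting, Strategy Check-in.
Compliance Check-in starts after Outreach Meeting ends, so nothing later overlaps Outreach Meeting either.
Planning Session starts after Compliance Check-in ends, so nothing later overlaps Compliance Check-in either.
Retrospective Workshop starts after Planning Session ends, so nothing later overlaps Planning Session either.
Onboarding Meeting starts after Retrospective Workshop ends, so nothing later overlaps Retrospective Workshop either.
Strategy Check-in starts exactly when Onboarding Meeting ends (back-to-back, no overlap).
Every pair is clear; the schedule has no overlaps.

No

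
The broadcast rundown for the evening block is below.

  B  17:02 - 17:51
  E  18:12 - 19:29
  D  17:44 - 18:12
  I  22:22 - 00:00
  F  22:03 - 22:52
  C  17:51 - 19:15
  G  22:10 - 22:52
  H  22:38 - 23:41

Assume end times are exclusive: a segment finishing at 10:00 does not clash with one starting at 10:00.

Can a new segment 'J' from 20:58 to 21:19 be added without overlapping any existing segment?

B: ends 17:51 at or before J starts 20:58 → clear.
D: ends 18:12 at or before J starts 20:58 → clear.
C: ends 19:15 at or before J starts 20:58 → clear.
E: ends 19:29 at or before J starts 20:58 → clear.
F: starts 22:03 at or after J ends 21:19 → clear.
G: starts 22:10 at or after J ends 21:19 → clear.
I: starts 22:22 at or after J ends 21:19 → clear.
H: starts 22:38 at or after J ends 21:19 → clear.

Yes — the slot is free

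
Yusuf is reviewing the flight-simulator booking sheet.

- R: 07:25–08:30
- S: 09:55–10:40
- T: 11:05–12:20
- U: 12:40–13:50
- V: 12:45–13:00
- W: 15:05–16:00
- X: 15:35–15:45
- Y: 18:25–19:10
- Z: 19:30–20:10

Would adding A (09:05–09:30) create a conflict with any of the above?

No — it doesn't clash with anything

R: ends 08:30 at or before A starts 09:05 → clear.
S: starts 09:55 at or after A ends 09:30 → clear.
T: starts 11:05 at or after A ends 09:30 → clear.
U: starts 12:40 at or after A ends 09:30 → clear.
V: starts 12:45 at or after A ends 09:30 → clear.
W: starts 15:05 at or after A ends 09:30 → clear.
X: starts 15:35 at or after A ends 09:30 → clear.
Y: starts 18:25 at or after A ends 09:30 → clear.
Z: starts 19:30 at or after A ends 09:30 → clear.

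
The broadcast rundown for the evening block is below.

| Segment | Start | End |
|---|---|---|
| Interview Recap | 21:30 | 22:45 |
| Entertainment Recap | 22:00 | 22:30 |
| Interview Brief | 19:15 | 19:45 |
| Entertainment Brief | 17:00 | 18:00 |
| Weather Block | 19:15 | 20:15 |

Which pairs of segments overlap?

Check each pair: they overlap iff neither finishes before the other starts.
Sorted by start: Entertainment Brief, Weather Block, Interview Brief, Interview Recap, Entertainment Recap.
Weather Block starts after Entertainment Brief ends, so Entertainment Brief has no further overlaps.
Interview Brief starts before Weather Block ends → Weather Block and Interview Brief overlap.
Interview Recap starts after Weather Block ends, so Weather Block has no further overlaps.
Interview Recap starts after Interview Brief ends, so Interview Brief has no further overlaps.
Entertainment Recap starts before Interview Recap ends → Interview Recap and Entertainment Recap overlap.

Entertainment Recap & Interview Recap, Interview Brief & Weather Block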